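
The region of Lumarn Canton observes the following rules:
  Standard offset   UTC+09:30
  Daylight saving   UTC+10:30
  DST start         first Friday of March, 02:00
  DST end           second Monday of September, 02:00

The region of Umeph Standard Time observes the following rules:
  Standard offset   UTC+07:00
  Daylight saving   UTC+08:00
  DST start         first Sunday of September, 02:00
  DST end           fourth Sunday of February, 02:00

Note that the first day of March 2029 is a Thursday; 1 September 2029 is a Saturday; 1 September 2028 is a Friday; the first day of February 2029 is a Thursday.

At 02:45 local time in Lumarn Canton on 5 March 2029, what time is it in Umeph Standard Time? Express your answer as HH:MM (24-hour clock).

1 March 2029 is a Thursday, so the first Friday is March 2.
1 September 2029 is a Saturday, so the first Monday is September 3 and the second is September 10.
Daylight saving runs 2 March – 10 September; 5 March 2029 is inside that window, so Lumarn Canton is at UTC+10:30.
02:45 Lumarn Canton − 10h30m = 16:15 UTC (rolling into the previous day, 4 March 2029).
1 September 2028 is a Friday, so the first Sunday is September 3.
1 February 2029 is a Thursday, so the first Sunday is February 4 and the fourth is February 25.
At the standard offset (UTC+07:00), 16:15 UTC + 7h = 23:15 Umeph Standard Time standard time.
Daylight saving runs 3 September 2028 – 25 February 2029; the standard-time date in Umeph Standard Time, 4 March 2029, is outside that window, so Umeph Standard Time is on standard time at UTC+07:00.
16:15 UTC + 7h = 23:15 Umeph Standard Time.

23:15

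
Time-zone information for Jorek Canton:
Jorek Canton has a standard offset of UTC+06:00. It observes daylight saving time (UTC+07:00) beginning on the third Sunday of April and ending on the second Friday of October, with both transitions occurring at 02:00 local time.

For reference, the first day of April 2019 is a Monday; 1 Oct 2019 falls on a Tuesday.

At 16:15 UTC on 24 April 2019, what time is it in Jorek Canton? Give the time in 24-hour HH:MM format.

1 April 2019 is a Monday, so the first Sunday is April 7 and the third is April 21.
1 October 2019 is a Tuesday, so the first Friday is October 4 and the second is October 11.
At the standard offset (UTC+06:00), 16:15 UTC + 6h = 22:15 Jorek Canton standard time.
The standard-time date in Jorek Canton, 24 April 2019, lies within the daylight-saving period (21 April – 11 October), so Jorek Canton is on daylight time, UTC+07:00.
16:15 UTC + 7h = 23:15 local.

23:15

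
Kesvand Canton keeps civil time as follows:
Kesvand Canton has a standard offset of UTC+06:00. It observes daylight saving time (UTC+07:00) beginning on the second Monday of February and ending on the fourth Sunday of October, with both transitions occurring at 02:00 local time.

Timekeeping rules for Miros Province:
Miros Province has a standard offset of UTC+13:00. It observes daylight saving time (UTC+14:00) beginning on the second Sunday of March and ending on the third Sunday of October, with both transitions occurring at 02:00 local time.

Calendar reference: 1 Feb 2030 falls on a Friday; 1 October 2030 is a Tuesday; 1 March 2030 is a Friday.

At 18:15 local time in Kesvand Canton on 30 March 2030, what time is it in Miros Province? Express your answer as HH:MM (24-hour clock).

01:15

1 February 2030 is a Friday, so the first Monday is February 4 and the second is February 11.
1 October 2030 is a Tuesday, so the first Sunday is October 6 and the fourth is October 27.
30 March 2030 falls between 11 February and 27 October, so daylight saving is in effect and Kesvand Canton is at UTC+07:00.
18:15 Kesvand Canton − 7h = 11:15 UTC.
1 March 2030 is a Friday, so the first Sunday is March 3 and the second is March 10.
1 October 2030 is a Tuesday, so the first Sunday is October 6 and the third is October 20.
At the standard offset (UTC+13:00), 11:15 UTC + 13h = 00:15 Miros Province standard time (rolling into the next day, 31 March 2030).
The standard-time date in Miros Province, 31 March 2030, lies within the daylight-saving period (10 March – 20 October), so Miros Province is on daylight time, UTC+14:00.
11:15 UTC + 14h = 01:15 Miros Province (rolling into the next day, 31 March 2030).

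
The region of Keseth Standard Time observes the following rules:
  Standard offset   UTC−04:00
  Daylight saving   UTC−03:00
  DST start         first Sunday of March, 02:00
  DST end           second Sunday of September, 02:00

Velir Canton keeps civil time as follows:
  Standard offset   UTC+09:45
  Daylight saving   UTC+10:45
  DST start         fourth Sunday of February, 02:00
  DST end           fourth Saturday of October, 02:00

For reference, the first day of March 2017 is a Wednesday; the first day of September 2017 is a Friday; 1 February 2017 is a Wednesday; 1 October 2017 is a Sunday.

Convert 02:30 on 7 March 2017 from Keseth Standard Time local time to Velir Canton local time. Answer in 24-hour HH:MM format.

1 March 2017 is a Wednesday, so the first Sunday is March 5.
1 September 2017 is a Friday, so the first Sunday is September 3 and the second is September 10.
7 March 2017 falls between 5 March and 10 September, so daylight saving is in effect and Keseth Standard Time is at UTC−03:00.
02:30 Keseth Standard Time + 3h = 05:30 UTC.
1 February 2017 is a Wednesday, so the first Sunday is February 5 and the fourth is February 26.
1 October 2017 is a Sunday, so the first Saturday is October 7 and the fourth is October 28.
At the standard offset (UTC+09:45), 05:30 UTC + 9h45m = 15:15 Velir Canton standard time.
Daylight saving runs 26 February – 28 October; the standard-time date in Velir Canton, 7 March 2017, is inside that window, so Velir Canton is at UTC+10:45.
05:30 UTC + 10h45m = 16:15 Velir Canton.

16:15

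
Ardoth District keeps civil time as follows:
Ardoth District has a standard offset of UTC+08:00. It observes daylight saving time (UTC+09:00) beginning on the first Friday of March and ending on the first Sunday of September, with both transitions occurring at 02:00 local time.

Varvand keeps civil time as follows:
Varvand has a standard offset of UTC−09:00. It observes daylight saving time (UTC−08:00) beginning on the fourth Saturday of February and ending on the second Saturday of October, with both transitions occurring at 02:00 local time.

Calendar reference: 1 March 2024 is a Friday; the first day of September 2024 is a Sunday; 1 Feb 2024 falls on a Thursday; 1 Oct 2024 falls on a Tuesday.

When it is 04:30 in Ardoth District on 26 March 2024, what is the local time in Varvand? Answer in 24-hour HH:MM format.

1 March 2024 is a Friday, so the first Friday is March 1.
1 September 2024 is a Sunday, so the first Sunday is September 1.
Daylight saving runs 1 March – 1 September; 26 March 2024 is inside that window, so Ardoth District is at UTC+09:00.
04:30 Ardoth District − 9h = 19:30 UTC (rolling into the previous day, 25 March 2024).
1 February 2024 is a Thursday, so the first Saturday is February 3 and the fourth is February 24.
1 October 2024 is a Tuesday, so the first Saturday is October 5 and the second is October 12.
At the standard offset (UTC−09:00), 19:30 UTC − 9h = 10:30 Varvand standard time.
Daylight saving runs 24 February – 12 October; the standard-time date in Varvand, 25 March 2024, is inside that window, so Varvand is at UTC−08:00.
19:30 UTC − 8h = 11:30 Varvand.

11:30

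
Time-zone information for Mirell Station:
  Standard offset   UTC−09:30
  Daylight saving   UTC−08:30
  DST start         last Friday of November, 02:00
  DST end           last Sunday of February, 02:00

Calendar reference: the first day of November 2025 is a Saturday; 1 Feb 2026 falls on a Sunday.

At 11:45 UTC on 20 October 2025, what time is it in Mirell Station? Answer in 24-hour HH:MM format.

1 November 2025 is a Saturday, so Fridays fall on 7, 14, 21, 28; the last is November 28.
1 February 2026 is a Sunday, so Sundays fall on 1, 8, 15, 22; the last is February 22.
At the standard offset (UTC−09:30), 11:45 UTC − 9h30m = 02:15 Mirell Station standard time.
The standard-time date in Mirell Station, 20 October 2025, is outside the daylight-saving period (28 November 2025 – 22 February 2026), so Mirell Station is on standard time, UTC−09:30.
11:45 UTC − 9h30m = 02:15 local.

02:15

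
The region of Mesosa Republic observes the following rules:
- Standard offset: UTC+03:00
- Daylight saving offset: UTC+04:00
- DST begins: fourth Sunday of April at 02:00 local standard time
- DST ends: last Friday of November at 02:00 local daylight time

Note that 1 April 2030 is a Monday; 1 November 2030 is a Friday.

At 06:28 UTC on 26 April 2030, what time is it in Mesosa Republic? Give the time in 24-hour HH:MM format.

09:28

1 April 2030 is a Monday, so the first Sunday is April 7 and the fourth is April 28.
1 November 2030 is a Friday, so Fridays fall on 1, 8, 15, 22, 29; the last is November 29.
At the standard offset (UTC+03:00), 06:28 UTC + 3h = 09:28 Mesosa Republic standard time.
Daylight saving runs 28 April – 29 November; the standard-time date in Mesosa Republic, 26 April 2030, is outside that window, so Mesosa Republic is on standard time at UTC+03:00.
06:28 UTC + 3h = 09:28 local.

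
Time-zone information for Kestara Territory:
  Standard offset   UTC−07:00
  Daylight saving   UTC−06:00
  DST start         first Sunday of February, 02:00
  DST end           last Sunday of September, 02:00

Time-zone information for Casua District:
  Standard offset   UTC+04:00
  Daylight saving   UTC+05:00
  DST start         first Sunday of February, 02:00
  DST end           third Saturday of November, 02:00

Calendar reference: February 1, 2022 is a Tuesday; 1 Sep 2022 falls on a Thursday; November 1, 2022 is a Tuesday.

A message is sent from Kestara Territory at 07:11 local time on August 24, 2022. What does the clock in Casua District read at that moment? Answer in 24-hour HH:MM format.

18:11

1 February 2022 is a Tuesday, so the first Sunday is February 6.
1 September 2022 is a Thursday, so Sundays fall on 4, 11, 18, 25; the last is September 25.
Daylight saving runs 6 February – 25 September; August 24, 2022 is inside that window, so Kestara Territory is at UTC−06:00.
07:11 Kestara Territory + 6h = 13:11 UTC.
1 February 2022 is a Tuesday, so the first Sunday is February 6.
1 November 2022 is a Tuesday, so the first Saturday is November 5 and the third is November 19.
At the standard offset (UTC+04:00), 13:11 UTC + 4h = 17:11 Casua District standard time.
The standard-time date in Casua District, August 24, 2022, falls between 6 February and 19 November, so daylight saving is in effect and Casua District is at UTC+05:00.
13:11 UTC + 5h = 18:11 Casua District.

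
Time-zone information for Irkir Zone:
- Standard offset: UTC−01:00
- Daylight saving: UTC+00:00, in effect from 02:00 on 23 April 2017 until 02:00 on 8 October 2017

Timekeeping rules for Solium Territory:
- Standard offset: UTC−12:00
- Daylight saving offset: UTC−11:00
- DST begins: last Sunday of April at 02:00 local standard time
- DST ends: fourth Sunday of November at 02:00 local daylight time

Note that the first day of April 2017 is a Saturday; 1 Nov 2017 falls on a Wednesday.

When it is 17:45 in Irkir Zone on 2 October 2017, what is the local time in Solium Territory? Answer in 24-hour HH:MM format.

06:45

2 October 2017 lies within the daylight-saving period (23 April – 8 October), so Irkir Zone is on daylight time, UTC+00:00.
17:45 Irkir Zone − 0h = 17:45 UTC.
1 April 2017 is a Saturday, so Sundays fall on 2, 9, 16, 23, 30; the last is April 30.
1 November 2017 is a Wednesday, so the first Sunday is November 5 and the fourth is November 26.
At the standard offset (UTC−12:00), 17:45 UTC − 12h = 05:45 Solium Territory standard time.
Daylight saving runs 30 April – 26 November; the standard-time date in Solium Territory, 2 October 2017, is inside that window, so Solium Territory is at UTC−11:00.
17:45 UTC − 11h = 06:45 Solium Territory.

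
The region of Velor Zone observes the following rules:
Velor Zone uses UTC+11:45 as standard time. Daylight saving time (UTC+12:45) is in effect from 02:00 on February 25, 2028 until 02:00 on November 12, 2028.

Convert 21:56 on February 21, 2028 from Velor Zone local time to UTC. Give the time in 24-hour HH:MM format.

February 21, 2028 is outside the daylight-saving period (25 February – 12 November), so Velor Zone is on standard time, UTC+11:45.
21:56 local − 11h45m = 10:11 UTC.

10:11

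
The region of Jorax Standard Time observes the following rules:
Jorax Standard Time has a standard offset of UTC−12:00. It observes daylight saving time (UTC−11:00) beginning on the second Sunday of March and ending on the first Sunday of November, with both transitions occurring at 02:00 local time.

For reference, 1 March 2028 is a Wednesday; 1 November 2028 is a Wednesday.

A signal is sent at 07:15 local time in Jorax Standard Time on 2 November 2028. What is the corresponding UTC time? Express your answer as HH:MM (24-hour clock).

1 March 2028 is a Wednesday, so the first Sunday is March 5 and the second is March 12.
1 November 2028 is a Wednesday, so the first Sunday is November 5.
2 November 2028 falls between 12 March and 5 November, so daylight saving is in effect and Jorax Standard Time is at UTC−11:00.
07:15 local + 11h = 18:15 UTC.

18:15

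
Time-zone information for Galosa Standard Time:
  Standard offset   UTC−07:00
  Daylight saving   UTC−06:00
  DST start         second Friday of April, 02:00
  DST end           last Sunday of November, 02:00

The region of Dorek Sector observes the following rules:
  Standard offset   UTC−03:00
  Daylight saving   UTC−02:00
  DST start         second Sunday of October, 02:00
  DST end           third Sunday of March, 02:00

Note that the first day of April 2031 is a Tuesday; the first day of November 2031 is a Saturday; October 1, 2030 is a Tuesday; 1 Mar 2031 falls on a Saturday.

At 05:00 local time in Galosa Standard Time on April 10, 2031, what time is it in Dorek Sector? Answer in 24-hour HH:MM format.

1 April 2031 is a Tuesday, so the first Friday is April 4 and the second is April 11.
1 November 2031 is a Saturday, so Sundays fall on 2, 9, 16, 23, 30; the last is November 30.
April 10, 2031 does not fall between 11 April and 30 November, so daylight saving is not in effect and Galosa Standard Time is at UTC−07:00.
05:00 Galosa Standard Time + 7h = 12:00 UTC.
1 October 2030 is a Tuesday, so the first Sunday is October 6 and the second is October 13.
1 March 2031 is a Saturday, so the first Sunday is March 2 and the third is March 16.
At the standard offset (UTC−03:00), 12:00 UTC − 3h = 09:00 Dorek Sector standard time.
The standard-time date in Dorek Sector, April 10, 2031, does not fall between 13 October 2030 and 16 March 2031, so daylight saving is not in effect and Dorek Sector is at UTC−03:00.
12:00 UTC − 3h = 09:00 Dorek Sector.

09:00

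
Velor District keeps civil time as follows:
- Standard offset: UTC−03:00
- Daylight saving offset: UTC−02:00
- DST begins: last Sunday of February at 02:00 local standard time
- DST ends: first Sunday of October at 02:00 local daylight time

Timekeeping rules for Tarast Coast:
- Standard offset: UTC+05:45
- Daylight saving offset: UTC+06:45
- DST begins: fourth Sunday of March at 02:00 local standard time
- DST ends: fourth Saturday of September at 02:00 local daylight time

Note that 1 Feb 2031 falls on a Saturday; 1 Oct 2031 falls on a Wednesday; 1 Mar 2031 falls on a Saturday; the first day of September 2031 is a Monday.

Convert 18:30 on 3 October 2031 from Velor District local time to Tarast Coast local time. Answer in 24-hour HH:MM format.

1 February 2031 is a Saturday, so Sundays fall on 2, 9, 16, 23; the last is February 23.
1 October 2031 is a Wednesday, so the first Sunday is October 5.
3 October 2031 falls between 23 February and 5 October, so daylight saving is in effect and Velor District is at UTC−02:00.
18:30 Velor District + 2h = 20:30 UTC.
1 March 2031 is a Saturday, so the first Sunday is March 2 and the fourth is March 23.
1 September 2031 is a Monday, so the first Saturday is September 6 and the fourth is September 27.
At the standard offset (UTC+05:45), 20:30 UTC + 5h45m = 02:15 Tarast Coast standard time (rolling into the next day, 4 October 2031).
The standard-time date in Tarast Coast, 4 October 2031, does not fall between 23 March and 27 September, so daylight saving is not in effect and Tarast Coast is at UTC+05:45.
20:30 UTC + 5h45m = 02:15 Tarast Coast (rolling into the next day, 4 October 2031).

02:15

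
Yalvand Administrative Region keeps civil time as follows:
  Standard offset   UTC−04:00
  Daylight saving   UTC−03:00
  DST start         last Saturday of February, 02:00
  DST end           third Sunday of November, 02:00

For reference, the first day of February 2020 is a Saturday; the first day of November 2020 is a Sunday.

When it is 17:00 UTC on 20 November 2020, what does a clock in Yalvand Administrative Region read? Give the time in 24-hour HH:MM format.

1 February 2020 is a Saturday, so Saturdays fall on 1, 8, 15, 22, 29; the last is February 29.
1 November 2020 is a Sunday, so the first Sunday is November 1 and the third is November 15.
At the standard offset (UTC−04:00), 17:00 UTC − 4h = 13:00 Yalvand Administrative Region standard time.
The standard-time date in Yalvand Administrative Region, 20 November 2020, does not fall between 29 February and 15 November, so daylight saving is not in effect and Yalvand Administrative Region is at UTC−04:00.
17:00 UTC − 4h = 13:00 local.

13:00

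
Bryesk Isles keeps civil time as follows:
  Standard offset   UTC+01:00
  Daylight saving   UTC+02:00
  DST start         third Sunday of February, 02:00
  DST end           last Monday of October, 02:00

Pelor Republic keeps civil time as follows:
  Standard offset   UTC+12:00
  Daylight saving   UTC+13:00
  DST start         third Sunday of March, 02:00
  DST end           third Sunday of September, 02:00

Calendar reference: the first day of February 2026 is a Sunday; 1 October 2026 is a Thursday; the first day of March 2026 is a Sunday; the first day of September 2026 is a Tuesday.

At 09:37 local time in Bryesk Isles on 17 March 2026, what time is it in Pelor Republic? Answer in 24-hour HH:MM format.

20:37

1 February 2026 is a Sunday, so the first Sunday is February 1 and the third is February 15.
1 October 2026 is a Thursday, so Mondays fall on 5, 12, 19, 26; the last is October 26.
17 March 2026 falls between 15 February and 26 October, so daylight saving is in effect and Bryesk Isles is at UTC+02:00.
09:37 Bryesk Isles − 2h = 07:37 UTC.
1 March 2026 is a Sunday, so the first Sunday is March 1 and the third is March 15.
1 September 2026 is a Tuesday, so the first Sunday is September 6 and the third is September 20.
At the standard offset (UTC+12:00), 07:37 UTC + 12h = 19:37 Pelor Republic standard time.
The standard-time date in Pelor Republic, 17 March 2026, falls between 15 March and 20 September, so daylight saving is in effect and Pelor Republic is at UTC+13:00.
07:37 UTC + 13h = 20:37 Pelor Republic.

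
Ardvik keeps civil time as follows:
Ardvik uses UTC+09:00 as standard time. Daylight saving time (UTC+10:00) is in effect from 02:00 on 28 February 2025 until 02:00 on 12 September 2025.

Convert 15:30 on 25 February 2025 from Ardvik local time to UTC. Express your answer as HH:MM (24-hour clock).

06:30

Daylight saving runs 28 February – 12 September; 25 February 2025 is outside that window, so Ardvik is on standard time at UTC+09:00.
15:30 local − 9h = 06:30 UTC.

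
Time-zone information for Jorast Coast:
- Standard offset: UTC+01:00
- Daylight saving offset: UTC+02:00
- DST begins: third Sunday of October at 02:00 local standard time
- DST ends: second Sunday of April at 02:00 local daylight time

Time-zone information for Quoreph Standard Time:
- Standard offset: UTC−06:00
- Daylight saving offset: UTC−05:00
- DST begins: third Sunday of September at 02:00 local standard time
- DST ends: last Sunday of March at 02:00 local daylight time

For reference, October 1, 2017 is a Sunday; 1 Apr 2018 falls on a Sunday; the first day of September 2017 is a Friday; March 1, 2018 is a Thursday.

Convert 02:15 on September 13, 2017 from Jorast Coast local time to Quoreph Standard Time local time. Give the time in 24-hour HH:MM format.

1 October 2017 is a Sunday, so the first Sunday is October 1 and the third is October 15.
1 April 2018 is a Sunday, so the first Sunday is April 1 and the second is April 8.
September 13, 2017 is outside the daylight-saving period (15 October 2017 – 8 April 2018), so Jorast Coast is on standard time, UTC+01:00.
02:15 Jorast Coast − 1h = 01:15 UTC.
1 September 2017 is a Friday, so the first Sunday is September 3 and the third is September 17.
1 March 2018 is a Thursday, so Sundays fall on 4, 11, 18, 25; the last is March 25.
At the standard offset (UTC−06:00), 01:15 UTC − 6h = 19:15 Quoreph Standard Time standard time (rolling into the previous day, 12 September 2017).
The standard-time date in Quoreph Standard Time, September 12, 2017, does not fall between 17 September 2017 and 25 March 2018, so daylight saving is not in effect and Quoreph Standard Time is at UTC−06:00.
01:15 UTC − 6h = 19:15 Quoreph Standard Time (rolling into the previous day, 12 September 2017).

19:15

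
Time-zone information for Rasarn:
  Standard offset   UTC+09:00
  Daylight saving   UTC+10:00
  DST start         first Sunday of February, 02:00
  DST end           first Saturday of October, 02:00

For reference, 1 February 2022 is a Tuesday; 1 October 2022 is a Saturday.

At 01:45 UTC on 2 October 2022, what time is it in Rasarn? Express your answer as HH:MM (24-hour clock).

10:45

1 February 2022 is a Tuesday, so the first Sunday is February 6.
1 October 2022 is a Saturday, so the first Saturday is October 1.
At the standard offset (UTC+09:00), 01:45 UTC + 9h = 10:45 Rasarn standard time.
Daylight saving runs 6 February – 1 October; the standard-time date in Rasarn, 2 October 2022, is outside that window, so Rasarn is on standard time at UTC+09:00.
01:45 UTC + 9h = 10:45 local.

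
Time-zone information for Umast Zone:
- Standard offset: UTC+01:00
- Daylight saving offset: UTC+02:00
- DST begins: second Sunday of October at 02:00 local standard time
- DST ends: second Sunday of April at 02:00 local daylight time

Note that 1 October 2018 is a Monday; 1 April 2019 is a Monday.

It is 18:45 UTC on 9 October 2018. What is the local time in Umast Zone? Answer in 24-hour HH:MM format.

19:45

1 October 2018 is a Monday, so the first Sunday is October 7 and the second is October 14.
1 April 2019 is a Monday, so the first Sunday is April 7 and the second is April 14.
At the standard offset (UTC+01:00), 18:45 UTC + 1h = 19:45 Umast Zone standard time.
Daylight saving runs 14 October 2018 – 14 April 2019; the standard-time date in Umast Zone, 9 October 2018, is outside that window, so Umast Zone is on standard time at UTC+01:00.
18:45 UTC + 1h = 19:45 local.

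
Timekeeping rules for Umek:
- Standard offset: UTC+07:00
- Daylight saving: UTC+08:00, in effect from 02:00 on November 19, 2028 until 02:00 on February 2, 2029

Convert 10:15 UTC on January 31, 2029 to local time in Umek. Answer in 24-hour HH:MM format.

18:15

At the standard offset (UTC+07:00), 10:15 UTC + 7h = 17:15 Umek standard time.
The standard-time date in Umek, January 31, 2029, falls between 19 November 2028 and 2 February 2029, so daylight saving is in effect and Umek is at UTC+08:00.
10:15 UTC + 8h = 18:15 local.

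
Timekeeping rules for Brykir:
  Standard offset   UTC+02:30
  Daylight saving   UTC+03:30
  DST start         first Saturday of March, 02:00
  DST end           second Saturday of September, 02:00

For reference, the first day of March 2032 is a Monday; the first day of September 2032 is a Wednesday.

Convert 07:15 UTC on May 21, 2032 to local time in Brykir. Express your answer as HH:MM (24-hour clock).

10:45

1 March 2032 is a Monday, so the first Saturday is March 6.
1 September 2032 is a Wednesday, so the first Saturday is September 4 and the second is September 11.
At the standard offset (UTC+02:30), 07:15 UTC + 2h30m = 09:45 Brykir standard time.
The standard-time date in Brykir, May 21, 2032, falls between 6 March and 11 September, so daylight saving is in effect and Brykir is at UTC+03:30.
07:15 UTC + 3h30m = 10:45 local.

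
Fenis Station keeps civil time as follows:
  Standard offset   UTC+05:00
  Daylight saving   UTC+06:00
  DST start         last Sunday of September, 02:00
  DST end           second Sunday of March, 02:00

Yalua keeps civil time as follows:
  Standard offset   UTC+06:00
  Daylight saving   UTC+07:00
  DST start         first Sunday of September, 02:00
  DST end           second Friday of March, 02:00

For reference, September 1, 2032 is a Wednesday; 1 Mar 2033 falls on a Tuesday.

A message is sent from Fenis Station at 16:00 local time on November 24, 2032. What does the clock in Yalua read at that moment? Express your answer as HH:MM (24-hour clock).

1 September 2032 is a Wednesday, so Sundays fall on 5, 12, 19, 26; the last is September 26.
1 March 2033 is a Tuesday, so the first Sunday is March 6 and the second is March 13.
November 24, 2032 falls between 26 September 2032 and 13 March 2033, so daylight saving is in effect and Fenis Station is at UTC+06:00.
16:00 Fenis Station − 6h = 10:00 UTC.
1 September 2032 is a Wednesday, so the first Sunday is September 5.
1 March 2033 is a Tuesday, so the first Friday is March 4 and the second is March 11.
At the standard offset (UTC+06:00), 10:00 UTC + 6h = 16:00 Yalua standard time.
The standard-time date in Yalua, November 24, 2032, lies within the daylight-saving period (5 September 2032 – 11 March 2033), so Yalua is on daylight time, UTC+07:00.
10:00 UTC + 7h = 17:00 Yalua.

17:00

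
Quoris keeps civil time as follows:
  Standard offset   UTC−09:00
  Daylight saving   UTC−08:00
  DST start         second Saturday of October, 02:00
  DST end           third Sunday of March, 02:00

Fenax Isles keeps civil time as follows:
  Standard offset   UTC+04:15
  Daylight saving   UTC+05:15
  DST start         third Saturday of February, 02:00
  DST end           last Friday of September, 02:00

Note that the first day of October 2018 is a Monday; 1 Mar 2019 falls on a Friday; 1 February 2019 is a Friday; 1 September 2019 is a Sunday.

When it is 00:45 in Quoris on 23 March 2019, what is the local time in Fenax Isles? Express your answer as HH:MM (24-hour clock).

1 October 2018 is a Monday, so the first Saturday is October 6 and the second is October 13.
1 March 2019 is a Friday, so the first Sunday is March 3 and the third is March 17.
Daylight saving runs 13 October 2018 – 17 March 2019; 23 March 2019 is outside that window, so Quoris is on standard time at UTC−09:00.
00:45 Quoris + 9h = 09:45 UTC.
1 February 2019 is a Friday, so the first Saturday is February 2 and the third is February 16.
1 September 2019 is a Sunday, so Fridays fall on 6, 13, 20, 27; the last is September 27.
At the standard offset (UTC+04:15), 09:45 UTC + 4h15m = 14:00 Fenax Isles standard time.
The standard-time date in Fenax Isles, 23 March 2019, lies within the daylight-saving period (16 February – 27 September), so Fenax Isles is on daylight time, UTC+05:15.
09:45 UTC + 5h15m = 15:00 Fenax Isles.

15:00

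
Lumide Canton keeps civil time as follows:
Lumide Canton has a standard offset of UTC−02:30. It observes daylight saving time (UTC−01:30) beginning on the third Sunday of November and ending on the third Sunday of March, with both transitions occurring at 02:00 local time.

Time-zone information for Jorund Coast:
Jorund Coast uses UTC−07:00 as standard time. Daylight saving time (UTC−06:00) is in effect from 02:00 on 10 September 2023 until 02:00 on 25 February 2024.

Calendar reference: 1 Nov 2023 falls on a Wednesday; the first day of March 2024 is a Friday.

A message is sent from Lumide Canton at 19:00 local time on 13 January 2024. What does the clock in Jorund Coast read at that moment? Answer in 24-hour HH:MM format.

1 November 2023 is a Wednesday, so the first Sunday is November 5 and the third is November 19.
1 March 2024 is a Friday, so the first Sunday is March 3 and the third is March 17.
13 January 2024 lies within the daylight-saving period (19 November 2023 – 17 March 2024), so Lumide Canton is on daylight time, UTC−01:30.
19:00 Lumide Canton + 1h30m = 20:30 UTC.
At the standard offset (UTC−07:00), 20:30 UTC − 7h = 13:30 Jorund Coast standard time.
Daylight saving runs 10 September 2023 – 25 February 2024; the standard-time date in Jorund Coast, 13 January 2024, is inside that window, so Jorund Coast is at UTC−06:00.
20:30 UTC − 6h = 14:30 Jorund Coast.

14:30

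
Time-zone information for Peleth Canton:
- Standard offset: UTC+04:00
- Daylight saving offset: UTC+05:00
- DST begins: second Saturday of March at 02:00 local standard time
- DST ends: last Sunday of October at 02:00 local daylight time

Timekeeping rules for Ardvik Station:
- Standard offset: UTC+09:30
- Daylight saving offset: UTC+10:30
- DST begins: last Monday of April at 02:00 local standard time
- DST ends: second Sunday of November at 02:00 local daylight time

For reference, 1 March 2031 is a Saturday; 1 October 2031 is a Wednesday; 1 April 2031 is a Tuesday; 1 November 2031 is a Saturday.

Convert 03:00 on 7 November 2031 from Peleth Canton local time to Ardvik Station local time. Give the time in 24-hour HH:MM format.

1 March 2031 is a Saturday, so the first Saturday is March 1 and the second is March 8.
1 October 2031 is a Wednesday, so Sundays fall on 5, 12, 19, 26; the last is October 26.
7 November 2031 does not fall between 8 March and 26 October, so daylight saving is not in effect and Peleth Canton is at UTC+04:00.
03:00 Peleth Canton − 4h = 23:00 UTC (rolling into the previous day, 6 November 2031).
1 April 2031 is a Tuesday, so Mondays fall on 7, 14, 21, 28; the last is April 28.
1 November 2031 is a Saturday, so the first Sunday is November 2 and the second is November 9.
At the standard offset (UTC+09:30), 23:00 UTC + 9h30m = 08:30 Ardvik Station standard time (rolling into the next day, 7 November 2031).
The standard-time date in Ardvik Station, 7 November 2031, lies within the daylight-saving period (28 April – 9 November), so Ardvik Station is on daylight time, UTC+10:30.
23:00 UTC + 10h30m = 09:30 Ardvik Station (rolling into the next day, 7 November 2031).

09:30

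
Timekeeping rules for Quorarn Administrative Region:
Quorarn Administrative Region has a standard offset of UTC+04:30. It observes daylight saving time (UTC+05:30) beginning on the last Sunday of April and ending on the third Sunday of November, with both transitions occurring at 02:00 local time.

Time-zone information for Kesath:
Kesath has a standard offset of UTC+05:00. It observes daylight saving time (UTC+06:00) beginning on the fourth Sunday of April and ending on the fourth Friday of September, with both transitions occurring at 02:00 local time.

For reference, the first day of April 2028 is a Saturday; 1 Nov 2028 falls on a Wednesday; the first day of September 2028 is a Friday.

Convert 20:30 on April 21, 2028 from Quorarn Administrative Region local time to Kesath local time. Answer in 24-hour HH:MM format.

21:00

1 April 2028 is a Saturday, so Sundays fall on 2, 9, 16, 23, 30; the last is April 30.
1 November 2028 is a Wednesday, so the first Sunday is November 5 and the third is November 19.
April 21, 2028 does not fall between 30 April and 19 November, so daylight saving is not in effect and Quorarn Administrative Region is at UTC+04:30.
20:30 Quorarn Administrative Region − 4h30m = 16:00 UTC.
1 April 2028 is a Saturday, so the first Sunday is April 2 and the fourth is April 23.
1 September 2028 is a Friday, so the first Friday is September 1 and the fourth is September 22.
At the standard offset (UTC+05:00), 16:00 UTC + 5h = 21:00 Kesath standard time.
Daylight saving runs 23 April – 22 September; the standard-time date in Kesath, April 21, 2028, is outside that window, so Kesath is on standard time at UTC+05:00.
16:00 UTC + 5h = 21:00 Kesath.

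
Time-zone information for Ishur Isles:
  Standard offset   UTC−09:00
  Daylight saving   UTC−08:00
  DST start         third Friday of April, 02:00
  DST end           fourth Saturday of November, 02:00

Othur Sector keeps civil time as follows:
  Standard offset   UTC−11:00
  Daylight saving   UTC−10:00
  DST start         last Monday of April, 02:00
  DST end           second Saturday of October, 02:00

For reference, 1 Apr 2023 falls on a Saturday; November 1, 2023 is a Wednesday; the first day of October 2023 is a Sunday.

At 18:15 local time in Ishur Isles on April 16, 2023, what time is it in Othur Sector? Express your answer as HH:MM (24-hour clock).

1 April 2023 is a Saturday, so the first Friday is April 7 and the third is April 21.
1 November 2023 is a Wednesday, so the first Saturday is November 4 and the fourth is November 25.
April 16, 2023 is outside the daylight-saving period (21 April – 25 November), so Ishur Isles is on standard time, UTC−09:00.
18:15 Ishur Isles + 9h = 03:15 UTC (rolling into the next day, 17 April 2023).
1 April 2023 is a Saturday, so Mondays fall on 3, 10, 17, 24; the last is April 24.
1 October 2023 is a Sunday, so the first Saturday is October 7 and the second is October 14.
At the standard offset (UTC−11:00), 03:15 UTC − 11h = 16:15 Othur Sector standard time (rolling into the previous day, 16 April 2023).
The standard-time date in Othur Sector, April 16, 2023, is outside the daylight-saving period (24 April – 14 October), so Othur Sector is on standard time, UTC−11:00.
03:15 UTC − 11h = 16:15 Othur Sector (rolling into the previous day, 16 April 2023).

16:15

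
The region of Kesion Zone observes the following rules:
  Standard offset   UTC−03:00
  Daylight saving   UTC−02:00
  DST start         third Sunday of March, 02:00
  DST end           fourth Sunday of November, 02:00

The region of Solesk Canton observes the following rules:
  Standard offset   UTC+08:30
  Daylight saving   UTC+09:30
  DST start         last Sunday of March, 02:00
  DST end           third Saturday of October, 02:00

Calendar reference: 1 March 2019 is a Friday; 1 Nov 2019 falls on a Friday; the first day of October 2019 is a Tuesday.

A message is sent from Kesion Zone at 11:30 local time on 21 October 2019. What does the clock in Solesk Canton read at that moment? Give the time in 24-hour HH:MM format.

22:00

1 March 2019 is a Friday, so the first Sunday is March 3 and the third is March 17.
1 November 2019 is a Friday, so the first Sunday is November 3 and the fourth is November 24.
21 October 2019 lies within the daylight-saving period (17 March – 24 November), so Kesion Zone is on daylight time, UTC−02:00.
11:30 Kesion Zone + 2h = 13:30 UTC.
1 March 2019 is a Friday, so Sundays fall on 3, 10, 17, 24, 31; the last is March 31.
1 October 2019 is a Tuesday, so the first Saturday is October 5 and the third is October 19.
At the standard offset (UTC+08:30), 13:30 UTC + 8h30m = 22:00 Solesk Canton standard time.
The standard-time date in Solesk Canton, 21 October 2019, does not fall between 31 March and 19 October, so daylight saving is not in effect and Solesk Canton is at UTC+08:30.
13:30 UTC + 8h30m = 22:00 Solesk Canton.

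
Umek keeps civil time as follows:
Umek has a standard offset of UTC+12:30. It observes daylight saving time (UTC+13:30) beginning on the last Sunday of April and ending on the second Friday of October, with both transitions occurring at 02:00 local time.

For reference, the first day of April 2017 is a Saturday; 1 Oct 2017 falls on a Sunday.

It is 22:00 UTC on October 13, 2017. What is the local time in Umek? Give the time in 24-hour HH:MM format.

10:30

1 April 2017 is a Saturday, so Sundays fall on 2, 9, 16, 23, 30; the last is April 30.
1 October 2017 is a Sunday, so the first Friday is October 6 and the second is October 13.
At the standard offset (UTC+12:30), 22:00 UTC + 12h30m = 10:30 Umek standard time (rolling into the next day, 14 October 2017).
The standard-time date in Umek, October 14, 2017, does not fall between 30 April and 13 October, so daylight saving is not in effect and Umek is at UTC+12:30.
22:00 UTC + 12h30m = 10:30 local (rolling into the next day, 14 October 2017).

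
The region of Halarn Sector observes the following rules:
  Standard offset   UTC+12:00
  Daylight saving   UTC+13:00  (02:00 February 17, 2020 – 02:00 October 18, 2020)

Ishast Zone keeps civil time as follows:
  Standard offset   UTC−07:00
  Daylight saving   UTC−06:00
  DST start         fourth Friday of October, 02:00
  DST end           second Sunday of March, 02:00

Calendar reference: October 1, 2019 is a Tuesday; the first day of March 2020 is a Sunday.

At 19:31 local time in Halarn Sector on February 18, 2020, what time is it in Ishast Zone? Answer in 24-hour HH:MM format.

Daylight saving runs 17 February – 18 October; February 18, 2020 is inside that window, so Halarn Sector is at UTC+13:00.
19:31 Halarn Sector − 13h = 06:31 UTC.
1 October 2019 is a Tuesday, so the first Friday is October 4 and the fourth is October 25.
1 March 2020 is a Sunday, so the first Sunday is March 1 and the second is March 8.
At the standard offset (UTC−07:00), 06:31 UTC − 7h = 23:31 Ishast Zone standard time (rolling into the previous day, 17 February 2020).
The standard-time date in Ishast Zone, February 17, 2020, lies within the daylight-saving period (25 October 2019 – 8 March 2020), so Ishast Zone is on daylight time, UTC−06:00.
06:31 UTC − 6h = 00:31 Ishast Zone.

00:31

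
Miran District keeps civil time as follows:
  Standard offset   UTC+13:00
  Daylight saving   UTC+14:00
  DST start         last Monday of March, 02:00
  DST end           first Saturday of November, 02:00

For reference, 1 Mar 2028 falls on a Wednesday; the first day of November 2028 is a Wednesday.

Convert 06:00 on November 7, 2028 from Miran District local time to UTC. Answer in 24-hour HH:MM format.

1 March 2028 is a Wednesday, so Mondays fall on 6, 13, 20, 27; the last is March 27.
1 November 2028 is a Wednesday, so the first Saturday is November 4.
Daylight saving runs 27 March – 4 November; November 7, 2028 is outside that window, so Miran District is on standard time at UTC+13:00.
06:00 local − 13h = 17:00 UTC (rolling into the previous day, 6 November 2028).

17:00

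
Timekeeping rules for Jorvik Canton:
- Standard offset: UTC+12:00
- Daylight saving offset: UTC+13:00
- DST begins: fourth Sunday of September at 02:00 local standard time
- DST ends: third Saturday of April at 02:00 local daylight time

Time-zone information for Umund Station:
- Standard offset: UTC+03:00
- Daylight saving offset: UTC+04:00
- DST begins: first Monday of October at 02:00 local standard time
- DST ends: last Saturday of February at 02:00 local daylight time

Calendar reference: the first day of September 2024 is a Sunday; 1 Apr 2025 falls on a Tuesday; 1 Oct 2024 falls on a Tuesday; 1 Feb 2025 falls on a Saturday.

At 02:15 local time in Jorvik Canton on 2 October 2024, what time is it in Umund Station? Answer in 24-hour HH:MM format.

1 September 2024 is a Sunday, so the first Sunday is September 1 and the fourth is September 22.
1 April 2025 is a Tuesday, so the first Saturday is April 5 and the third is April 19.
2 October 2024 lies within the daylight-saving period (22 September 2024 – 19 April 2025), so Jorvik Canton is on daylight time, UTC+13:00.
02:15 Jorvik Canton − 13h = 13:15 UTC (rolling into the previous day, 1 October 2024).
1 October 2024 is a Tuesday, so the first Monday is October 7.
1 February 2025 is a Saturday, so Saturdays fall on 1, 8, 15, 22; the last is February 22.
At the standard offset (UTC+03:00), 13:15 UTC + 3h = 16:15 Umund Station standard time.
Daylight saving runs 7 October 2024 – 22 February 2025; the standard-time date in Umund Station, 1 October 2024, is outside that window, so Umund Station is on standard time at UTC+03:00.
13:15 UTC + 3h = 16:15 Umund Station.

16:15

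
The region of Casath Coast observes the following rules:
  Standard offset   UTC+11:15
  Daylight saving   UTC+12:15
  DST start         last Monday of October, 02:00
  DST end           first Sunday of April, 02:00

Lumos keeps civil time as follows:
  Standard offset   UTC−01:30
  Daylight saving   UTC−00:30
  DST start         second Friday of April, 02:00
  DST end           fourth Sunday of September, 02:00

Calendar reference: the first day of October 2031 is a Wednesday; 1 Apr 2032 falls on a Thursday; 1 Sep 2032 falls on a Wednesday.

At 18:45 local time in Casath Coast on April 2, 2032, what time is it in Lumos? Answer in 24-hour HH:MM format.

1 October 2031 is a Wednesday, so Mondays fall on 6, 13, 20, 27; the last is October 27.
1 April 2032 is a Thursday, so the first Sunday is April 4.
Daylight saving runs 27 October 2031 – 4 April 2032; April 2, 2032 is inside that window, so Casath Coast is at UTC+12:15.
18:45 Casath Coast − 12h15m = 06:30 UTC.
1 April 2032 is a Thursday, so the first Friday is April 2 and the second is April 9.
1 September 2032 is a Wednesday, so the first Sunday is September 5 and the fourth is September 26.
At the standard offset (UTC−01:30), 06:30 UTC − 1h30m = 05:00 Lumos standard time.
The standard-time date in Lumos, April 2, 2032, does not fall between 9 April and 26 September, so daylight saving is not in effect and Lumos is at UTC−01:30.
06:30 UTC − 1h30m = 05:00 Lumos.

05:00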